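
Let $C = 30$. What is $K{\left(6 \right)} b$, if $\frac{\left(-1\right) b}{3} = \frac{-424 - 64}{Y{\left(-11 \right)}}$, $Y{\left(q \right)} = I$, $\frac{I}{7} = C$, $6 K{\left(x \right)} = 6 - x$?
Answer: $0$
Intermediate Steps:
$K{\left(x \right)} = 1 - \frac{x}{6}$ ($K{\left(x \right)} = \frac{6 - x}{6} = 1 - \frac{x}{6}$)
$I = 210$ ($I = 7 \cdot 30 = 210$)
$Y{\left(q \right)} = 210$
$b = \frac{244}{35}$ ($b = - 3 \frac{-424 - 64}{210} = - 3 \left(-424 - 64\right) \frac{1}{210} = - 3 \left(\left(-488\right) \frac{1}{210}\right) = \left(-3\right) \left(- \frac{244}{105}\right) = \frac{244}{35} \approx 6.9714$)
$K{\left(6 \right)} b = \left(1 - 1\right) \frac{244}{35} = 0 \cdot \frac{244}{35} = 0$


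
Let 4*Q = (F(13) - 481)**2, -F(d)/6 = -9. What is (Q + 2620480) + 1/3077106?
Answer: 16407512291699/6154212 ≈ 2.6661e+6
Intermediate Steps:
F(d) = 54 (F(d) = -6*(-9) = 54)
Q = 182329/4 (Q = (54 - 481)**2/4 = (1/4)*(-427)**2 = (1/4)*182329 = 182329/4 ≈ 45582.)
(Q + 2620480) + 1/3077106 = (182329/4 + 2620480) + 1/3077106 = 10664249/4 + 1/3077106 = 16407512291699/6154212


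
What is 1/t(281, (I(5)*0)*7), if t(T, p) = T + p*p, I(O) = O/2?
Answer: 1/281 ≈ 0.0035587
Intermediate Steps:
I(O) = O/2 (I(O) = O*(1/2) = O/2)
t(T, p) = T + p**2
1/t(281, (I(5)*0)*7) = 1/(281 + ((((1/2)*5)*0)*7)**2) = 1/(281 + (((5/2)*0)*7)**2) = 1/(281 + (0*7)**2) = 1/(281 + 0**2) = 1/(281 + 0) = 1/281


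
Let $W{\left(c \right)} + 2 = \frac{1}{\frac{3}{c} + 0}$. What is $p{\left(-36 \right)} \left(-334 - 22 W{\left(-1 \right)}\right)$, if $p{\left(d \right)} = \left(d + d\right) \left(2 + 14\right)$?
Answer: $325632$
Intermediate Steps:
$p{\left(d \right)} = 32 d$ ($p{\left(d \right)} = 2 d 16 = 32 d$)
$W{\left(c \right)} = -2 + \frac{c}{3}$ ($W{\left(c \right)} = -2 + \frac{1}{\frac{3}{c} + 0} = -2 + \frac{1}{3 \frac{1}{c}} = -2 + \frac{c}{3}$)
$p{\left(-36 \right)} \left(-334 - 22 W{\left(-1 \right)}\right) = 32 \left(-36\right) \left(-334 - 22 \left(-2 + \frac{1}{3} \left(-1\right)\right)\right) = - 1152 \left(-334 - 22 \left(-2 - \frac{1}{3}\right)\right) = - 1152 \left(-334 - - \frac{154}{3}\right) = - 1152 \left(-334 + \frac{154}{3}\right) = \left(-1152\right) \left(- \frac{848}{3}\right) = 325632$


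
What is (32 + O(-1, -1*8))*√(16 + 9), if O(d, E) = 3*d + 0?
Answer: 145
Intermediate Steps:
O(d, E) = 3*d
(32 + O(-1, -1*8))*√(16 + 9) = (32 + 3*(-1))*√(16 + 9) = (32 - 3)*√25 = 29*5 = 145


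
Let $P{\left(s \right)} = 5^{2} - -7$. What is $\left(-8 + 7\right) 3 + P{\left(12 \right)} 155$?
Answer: $4957$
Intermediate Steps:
$P{\left(s \right)} = 32$ ($P{\left(s \right)} = 25 + 7 = 32$)
$\left(-8 + 7\right) 3 + P{\left(12 \right)} 155 = \left(-8 + 7\right) 3 + 32 \cdot 155 = \left(-1\right) 3 + 4960 = -3 + 4960 = 4957$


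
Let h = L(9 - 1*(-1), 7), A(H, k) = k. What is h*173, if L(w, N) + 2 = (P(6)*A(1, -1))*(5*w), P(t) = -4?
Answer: 34254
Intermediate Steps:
L(w, N) = -2 + 20*w (L(w, N) = -2 + (-4*(-1))*(5*w) = -2 + 4*(5*w) = -2 + 20*w)
h = 198 (h = -2 + 20*(9 - 1*(-1)) = -2 + 20*(9 + 1) = -2 + 20*10 = -2 + 200 = 198)
h*173 = 198*173 = 34254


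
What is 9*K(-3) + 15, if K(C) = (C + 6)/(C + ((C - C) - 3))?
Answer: 21/2 ≈ 10.500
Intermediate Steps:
K(C) = (6 + C)/(-3 + C) (K(C) = (6 + C)/(C + (0 - 3)) = (6 + C)/(C - 3) = (6 + C)/(-3 + C))
9*K(-3) + 15 = 9*((6 - 3)/(-3 - 3)) + 15 = 9*(3/(-6)) + 15 = 9*(-⅙*3) + 15 = 9*(-½) + 15 = -9/2 + 15 = 21/2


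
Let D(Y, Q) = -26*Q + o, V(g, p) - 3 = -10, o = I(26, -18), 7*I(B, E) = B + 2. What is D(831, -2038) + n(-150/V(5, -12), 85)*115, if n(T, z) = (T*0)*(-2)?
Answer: 52992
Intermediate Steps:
I(B, E) = 2/7 + B/7 (I(B, E) = (B + 2)/7 = (2 + B)/7 = 2/7 + B/7)
o = 4 (o = 2/7 + (⅐)*26 = 2/7 + 26/7 = 4)
V(g, p) = -7 (V(g, p) = 3 - 10 = -7)
D(Y, Q) = 4 - 26*Q (D(Y, Q) = -26*Q + 4 = 4 - 26*Q)
n(T, z) = 0 (n(T, z) = 0*(-2) = 0)
D(831, -2038) + n(-150/V(5, -12), 85)*115 = (4 - 26*(-2038)) + 0*115 = (4 + 52988) + 0 = 52992 + 0 = 52992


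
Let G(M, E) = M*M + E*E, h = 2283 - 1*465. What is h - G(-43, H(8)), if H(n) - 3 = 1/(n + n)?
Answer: -10337/256 ≈ -40.379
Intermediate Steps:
h = 1818 (h = 2283 - 465 = 1818)
H(n) = 3 + 1/(2*n) (H(n) = 3 + 1/(n + n) = 3 + 1/(2*n))
G(M, E) = E**2 + M**2 (G(M, E) = M**2 + E**2 = E**2 + M**2)
h - G(-43, H(8)) = 1818 - ((3 + (1/2)/8)**2 + (-43)**2) = 1818 - ((3 + (1/2)*(1/8))**2 + 1849) = 1818 - ((3 + 1/16)**2 + 1849) = 1818 - ((49/16)**2 + 1849) = 1818 - (2401/256 + 1849) = 1818 - 1*475745/256 = 1818 - 475745/256 = -10337/256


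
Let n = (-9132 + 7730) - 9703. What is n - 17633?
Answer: -28738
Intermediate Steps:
n = -11105 (n = -1402 - 9703 = -11105)
n - 17633 = -11105 - 17633 = -28738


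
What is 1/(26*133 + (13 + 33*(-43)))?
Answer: 1/2052 ≈ 0.00048733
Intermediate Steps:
1/(26*133 + (13 + 33*(-43))) = 1/(3458 + (13 - 1419)) = 1/(3458 - 1406) = 1/2052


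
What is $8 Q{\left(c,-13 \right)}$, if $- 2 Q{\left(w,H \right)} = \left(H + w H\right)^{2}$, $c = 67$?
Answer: $-3125824$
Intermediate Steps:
$Q{\left(w,H \right)} = - \frac{\left(H + H w\right)^{2}}{2}$ ($Q{\left(w,H \right)} = - \frac{\left(H + w H\right)^{2}}{2} = - \frac{\left(H + H w\right)^{2}}{2}$)
$8 Q{\left(c,-13 \right)} = 8 \left(- \frac{\left(-13\right)^{2} \left(1 + 67\right)^{2}}{2}\right) = 8 \left(\left(- \frac{1}{2}\right) 169 \cdot 68^{2}\right) = 8 \left(\left(- \frac{1}{2}\right) 169 \cdot 4624\right) = 8 \left(-390728\right) = -3125824$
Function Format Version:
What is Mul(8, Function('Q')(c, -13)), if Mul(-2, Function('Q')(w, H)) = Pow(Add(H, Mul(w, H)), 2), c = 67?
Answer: -3125824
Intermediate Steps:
Function('Q')(w, H) = Mul(Rational(-1, 2), Pow(Add(H, Mul(H, w)), 2)) (Function('Q')(w, H) = Mul(Rational(-1, 2), Pow(Add(H, Mul(w, H)), 2)) = Mul(Rational(-1, 2), Pow(Add(H, Mul(H, w)), 2)))
Mul(8, Function('Q')(c, -13)) = Mul(8, Mul(Rational(-1, 2), Pow(-13, 2), Pow(Add(1, 67), 2))) = Mul(8, Mul(Rational(-1, 2), 169, Pow(68, 2))) = Mul(8, Mul(Rational(-1, 2), 169, 4624)) = Mul(8, -390728) = -3125824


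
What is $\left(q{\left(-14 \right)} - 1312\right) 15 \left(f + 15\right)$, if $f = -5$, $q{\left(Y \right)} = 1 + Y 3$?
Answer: $-202950$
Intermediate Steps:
$q{\left(Y \right)} = 1 + 3 Y$
$\left(q{\left(-14 \right)} - 1312\right) 15 \left(f + 15\right) = \left(\left(1 + 3 \left(-14\right)\right) - 1312\right) 15 \left(-5 + 15\right) = \left(\left(1 - 42\right) - 1312\right) 15 \cdot 10 = \left(-41 - 1312\right) 150 = \left(-1353\right) 150 = -202950$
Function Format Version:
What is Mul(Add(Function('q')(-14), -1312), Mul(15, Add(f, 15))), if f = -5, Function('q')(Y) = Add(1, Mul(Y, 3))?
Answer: -202950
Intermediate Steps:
Function('q')(Y) = Add(1, Mul(3, Y))
Mul(Add(Function('q')(-14), -1312), Mul(15, Add(f, 15))) = Mul(Add(Add(1, Mul(3, -14)), -1312), Mul(15, Add(-5, 15))) = Mul(Add(Add(1, -42), -1312), Mul(15, 10)) = Mul(Add(-41, -1312), 150) = Mul(-1353, 150) = -202950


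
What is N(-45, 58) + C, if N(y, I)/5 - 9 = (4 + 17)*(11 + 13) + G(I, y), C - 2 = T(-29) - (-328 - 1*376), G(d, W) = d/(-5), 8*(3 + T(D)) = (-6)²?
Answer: 6429/2 ≈ 3214.5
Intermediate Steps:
T(D) = 3/2 (T(D) = -3 + (⅛)*(-6)² = -3 + (⅛)*36 = -3 + 9/2 = 3/2)
G(d, W) = -d/5 (G(d, W) = d*(-⅕) = -d/5)
C = 1415/2 (C = 2 + (3/2 - (-328 - 1*376)) = 2 + (3/2 - (-328 - 376)) = 2 + (3/2 - 1*(-704)) = 2 + (3/2 + 704) = 2 + 1411/2 = 1415/2 ≈ 707.50)
N(y, I) = 2565 - I (N(y, I) = 45 + 5*((4 + 17)*(11 + 13) - I/5) = 45 + 5*(21*24 - I/5) = 45 + 5*(504 - I/5) = 45 + (2520 - I) = 2565 - I)
N(-45, 58) + C = (2565 - 1*58) + 1415/2 = (2565 - 58) + 1415/2 = 2507 + 1415/2 = 6429/2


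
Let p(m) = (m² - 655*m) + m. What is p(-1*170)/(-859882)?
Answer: -70040/429941 ≈ -0.16291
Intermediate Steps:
p(m) = m² - 654*m
p(-1*170)/(-859882) = ((-1*170)*(-654 - 1*170))/(-859882) = -170*(-654 - 170)*(-1/859882) = -170*(-824)*(-1/859882) = 140080*(-1/859882) = -70040/429941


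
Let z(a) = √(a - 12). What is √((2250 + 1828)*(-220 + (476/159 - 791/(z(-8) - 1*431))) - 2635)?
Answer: √159*√((60312539405 - 282252554*I*√5)/(-431 + 2*I*√5))/159 ≈ 0.041385 + 938.14*I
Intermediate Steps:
z(a) = √(-12 + a)
√((2250 + 1828)*(-220 + (476/159 - 791/(z(-8) - 1*431))) - 2635) = √((2250 + 1828)*(-220 + (476/159 - 791/(√(-12 - 8) - 1*431))) - 2635) = √(4078*(-220 + (476*(1/159) - 791/(√(-20) - 431))) - 2635) = √(4078*(-220 + (476/159 - 791/(2*I*√5 - 431))) - 2635) = √(4078*(-220 + (476/159 - 791/(-431 + 2*I*√5))) - 2635) = √(4078*(-34504/159 - 791/(-431 + 2*I*√5)) - 2635) = √((-140707312/159 - 3225698/(-431 + 2*I*√5)) - 2635) = √(-141126277/159 - 3225698/(-431 + 2*I*√5))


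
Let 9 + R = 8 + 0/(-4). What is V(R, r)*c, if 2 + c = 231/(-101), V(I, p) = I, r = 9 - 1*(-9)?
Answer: 433/101 ≈ 4.2871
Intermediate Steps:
r = 18 (r = 9 + 9 = 18)
R = -1 (R = -9 + (8 + 0/(-4)) = -9 + (8 + 0*(-¼)) = -9 + (8 + 0) = -9 + 8 = -1)
c = -433/101 (c = -2 + 231/(-101) = -2 + 231*(-1/101) = -2 - 231/101 = -433/101 ≈ -4.2871)
V(R, r)*c = -1*(-433/101) = 433/101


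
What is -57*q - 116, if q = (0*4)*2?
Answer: -116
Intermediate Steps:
q = 0 (q = 0*2 = 0)
-57*q - 116 = -57*0 - 116 = 0 - 116 = -116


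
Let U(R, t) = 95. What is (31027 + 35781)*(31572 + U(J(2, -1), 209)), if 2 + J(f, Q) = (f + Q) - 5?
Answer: 2115608936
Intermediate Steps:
J(f, Q) = -7 + Q + f (J(f, Q) = -2 + ((f + Q) - 5) = -2 + ((Q + f) - 5) = -2 + (-5 + Q + f) = -7 + Q + f)
(31027 + 35781)*(31572 + U(J(2, -1), 209)) = (31027 + 35781)*(31572 + 95) = 66808*31667 = 2115608936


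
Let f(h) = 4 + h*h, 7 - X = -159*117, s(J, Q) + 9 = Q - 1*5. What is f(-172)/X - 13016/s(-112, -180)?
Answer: 61991958/902585 ≈ 68.683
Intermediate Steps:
s(J, Q) = -14 + Q (s(J, Q) = -9 + (Q - 1*5) = -9 + (Q - 5) = -9 + (-5 + Q) = -14 + Q)
X = 18610 (X = 7 - (-159)*117 = 7 - 1*(-18603) = 7 + 18603 = 18610)
f(h) = 4 + h²
f(-172)/X - 13016/s(-112, -180) = (4 + (-172)²)/18610 - 13016/(-14 - 180) = (4 + 29584)*(1/18610) - 13016/(-194) = 29588*(1/18610) - 13016*(-1/194) = 14794/9305 + 6508/97 = 61991958/902585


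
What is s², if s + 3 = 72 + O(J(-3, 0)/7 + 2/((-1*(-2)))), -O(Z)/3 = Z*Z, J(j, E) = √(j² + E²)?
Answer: 9492561/2401 ≈ 3953.6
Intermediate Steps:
J(j, E) = √(E² + j²)
O(Z) = -3*Z² (O(Z) = -3*Z*Z = -3*Z²)
s = 3081/49 (s = -3 + (72 - 3*(√(0² + (-3)²)/7 + 2/((-1*(-2))))²) = -3 + (72 - 3*(√(0 + 9)*(⅐) + 2/2)²) = -3 + (72 - 3*(√9*(⅐) + 2*(½))²) = -3 + (72 - 3*(3*(⅐) + 1)²) = -3 + (72 - 3*(3/7 + 1)²) = -3 + (72 - 3*(10/7)²) = -3 + (72 - 3*100/49) = -3 + (72 - 300/49) = -3 + 3228/49 = 3081/49 ≈ 62.878)
s² = (3081/49)² = 9492561/2401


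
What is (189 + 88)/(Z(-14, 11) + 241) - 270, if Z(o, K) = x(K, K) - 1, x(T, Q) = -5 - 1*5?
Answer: -61823/230 ≈ -268.80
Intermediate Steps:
x(T, Q) = -10 (x(T, Q) = -5 - 5 = -10)
Z(o, K) = -11 (Z(o, K) = -10 - 1 = -11)
(189 + 88)/(Z(-14, 11) + 241) - 270 = (189 + 88)/(-11 + 241) - 270 = 277/230 - 270 = -61823/230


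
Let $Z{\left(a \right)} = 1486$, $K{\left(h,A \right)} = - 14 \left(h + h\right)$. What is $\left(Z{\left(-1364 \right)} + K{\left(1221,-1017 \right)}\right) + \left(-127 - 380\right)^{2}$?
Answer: $224347$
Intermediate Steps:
$K{\left(h,A \right)} = - 28 h$ ($K{\left(h,A \right)} = - 14 \cdot 2 h = - 28 h$)
$\left(Z{\left(-1364 \right)} + K{\left(1221,-1017 \right)}\right) + \left(-127 - 380\right)^{2} = \left(1486 - 34188\right) + \left(-127 - 380\right)^{2} = \left(1486 - 34188\right) + \left(-507\right)^{2} = -32702 + 257049 = 224347$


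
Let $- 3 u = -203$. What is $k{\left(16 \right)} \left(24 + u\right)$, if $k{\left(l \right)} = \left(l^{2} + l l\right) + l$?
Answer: $48400$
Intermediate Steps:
$u = \frac{203}{3}$ ($u = \left(- \frac{1}{3}\right) \left(-203\right) = \frac{203}{3} \approx 67.667$)
$k{\left(l \right)} = l + 2 l^{2}$ ($k{\left(l \right)} = \left(l^{2} + l^{2}\right) + l = 2 l^{2} + l = l + 2 l^{2}$)
$k{\left(16 \right)} \left(24 + u\right) = 16 \left(1 + 2 \cdot 16\right) \left(24 + \frac{203}{3}\right) = 16 \left(1 + 32\right) \frac{275}{3} = 16 \cdot 33 \cdot \frac{275}{3} = 528 \cdot \frac{275}{3} = 48400$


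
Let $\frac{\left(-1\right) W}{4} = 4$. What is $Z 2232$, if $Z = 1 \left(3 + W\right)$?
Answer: $-29016$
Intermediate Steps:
$W = -16$ ($W = \left(-4\right) 4 = -16$)
$Z = -13$ ($Z = 1 \left(3 - 16\right) = 1 \left(-13\right) = -13$)
$Z 2232 = \left(-13\right) 2232 = -29016$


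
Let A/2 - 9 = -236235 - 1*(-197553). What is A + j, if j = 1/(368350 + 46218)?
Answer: -32065176527/414568 ≈ -77346.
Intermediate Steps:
j = 1/414568 ≈ 2.4122e-6
A = -77346 (A = 18 + 2*(-236235 - 1*(-197553)) = 18 + 2*(-236235 + 197553) = 18 + 2*(-38682) = 18 - 77364 = -77346)
A + j = -77346 + 1/414568 = -32065176527/414568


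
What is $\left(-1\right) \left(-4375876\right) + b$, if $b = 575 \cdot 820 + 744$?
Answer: $4848120$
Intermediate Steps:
$b = 472244$ ($b = 471500 + 744 = 472244$)
$\left(-1\right) \left(-4375876\right) + b = \left(-1\right) \left(-4375876\right) + 472244 = 4375876 + 472244 = 4848120$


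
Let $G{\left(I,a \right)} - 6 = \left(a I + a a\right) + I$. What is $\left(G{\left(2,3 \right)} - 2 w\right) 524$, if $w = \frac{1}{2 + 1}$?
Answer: $\frac{35108}{3} \approx 11703.0$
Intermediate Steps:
$G{\left(I,a \right)} = 6 + I + a^{2} + I a$ ($G{\left(I,a \right)} = 6 + \left(\left(a I + a a\right) + I\right) = 6 + \left(\left(I a + a^{2}\right) + I\right) = 6 + \left(\left(a^{2} + I a\right) + I\right) = 6 + \left(I + a^{2} + I a\right) = 6 + I + a^{2} + I a$)
$w = \frac{1}{3} \approx 0.33333$
$\left(G{\left(2,3 \right)} - 2 w\right) 524 = \left(\left(6 + 2 + 3^{2} + 2 \cdot 3\right) - \frac{2}{3}\right) 524 = \left(\left(6 + 2 + 9 + 6\right) - \frac{2}{3}\right) 524 = \left(23 - \frac{2}{3}\right) 524 = \frac{67}{3} \cdot 524 = \frac{35108}{3}$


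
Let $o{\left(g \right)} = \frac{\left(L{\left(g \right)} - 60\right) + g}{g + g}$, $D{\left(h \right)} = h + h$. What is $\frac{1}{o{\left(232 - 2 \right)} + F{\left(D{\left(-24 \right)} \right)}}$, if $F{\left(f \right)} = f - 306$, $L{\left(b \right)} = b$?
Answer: $- \frac{23}{8122} \approx -0.0028318$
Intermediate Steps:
$D{\left(h \right)} = 2 h$
$F{\left(f \right)} = -306 + f$
$o{\left(g \right)} = \frac{-60 + 2 g}{2 g}$ ($o{\left(g \right)} = \frac{\left(g - 60\right) + g}{g + g} = \frac{\left(g - 60\right) + g}{2 g} = \left(\left(-60 + g\right) + g\right) \frac{1}{2 g} = \left(-60 + 2 g\right) \frac{1}{2 g} = \frac{-60 + 2 g}{2 g}$)
$\frac{1}{o{\left(232 - 2 \right)} + F{\left(D{\left(-24 \right)} \right)}} = \frac{1}{\frac{-30 + \left(232 - 2\right)}{232 - 2} + \left(-306 + 2 \left(-24\right)\right)} = \frac{1}{\frac{-30 + 230}{230} - 354} = \frac{1}{\frac{1}{230} \cdot 200 - 354} = \frac{1}{\frac{20}{23} - 354} = \frac{1}{- \frac{8122}{23}} = - \frac{23}{8122}$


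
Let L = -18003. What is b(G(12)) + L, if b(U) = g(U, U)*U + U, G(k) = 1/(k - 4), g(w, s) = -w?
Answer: -1152185/64 ≈ -18003.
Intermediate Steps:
G(k) = 1/(-4 + k)
b(U) = U - U**2 (b(U) = (-U)*U + U = -U**2 + U = U - U**2)
b(G(12)) + L = (1 - 1/(-4 + 12))/(-4 + 12) - 18003 = (1 - 1/8)/8 - 18003 = (1/8)*(7/8) - 18003 = 7/64 - 18003 = -1152185/64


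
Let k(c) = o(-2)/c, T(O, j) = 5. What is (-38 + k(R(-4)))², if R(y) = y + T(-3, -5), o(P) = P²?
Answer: 1156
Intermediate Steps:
R(y) = 5 + y (R(y) = y + 5 = 5 + y)
k(c) = 4/c (k(c) = (-2)²/c = 4/c)
(-38 + k(R(-4)))² = (-38 + 4/(5 - 4))² = (-38 + 4/1)² = (-38 + 4*1)² = (-38 + 4)² = (-34)² = 1156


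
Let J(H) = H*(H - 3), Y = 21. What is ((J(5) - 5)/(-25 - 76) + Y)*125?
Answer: 264500/101 ≈ 2618.8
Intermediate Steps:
J(H) = H*(-3 + H)
((J(5) - 5)/(-25 - 76) + Y)*125 = ((5*(-3 + 5) - 5)/(-25 - 76) + 21)*125 = ((5*2 - 5)/(-101) + 21)*125 = ((10 - 5)*(-1/101) + 21)*125 = (5*(-1/101) + 21)*125 = (-5/101 + 21)*125 = (2116/101)*125 = 264500/101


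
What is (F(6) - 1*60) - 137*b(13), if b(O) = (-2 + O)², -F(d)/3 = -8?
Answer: -16613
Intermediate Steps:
F(d) = 24 (F(d) = -3*(-8) = 24)
(F(6) - 1*60) - 137*b(13) = (24 - 1*60) - 137*(-2 + 13)² = (24 - 60) - 137*11² = -36 - 137*121 = -36 - 16577 = -16613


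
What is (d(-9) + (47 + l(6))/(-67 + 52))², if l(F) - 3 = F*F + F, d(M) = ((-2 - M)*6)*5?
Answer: 9351364/225 ≈ 41562.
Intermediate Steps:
d(M) = -60 - 30*M (d(M) = (-12 - 6*M)*5 = -60 - 30*M)
l(F) = 3 + F + F² (l(F) = 3 + (F*F + F) = 3 + (F² + F) = 3 + (F + F²) = 3 + F + F²)
(d(-9) + (47 + l(6))/(-67 + 52))² = ((-60 - 30*(-9)) + (47 + (3 + 6 + 6²))/(-67 + 52))² = ((-60 + 270) + (47 + (3 + 6 + 36))/(-15))² = (210 + (47 + 45)*(-1/15))² = (210 + 92*(-1/15))² = (210 - 92/15)² = (3058/15)² = 9351364/225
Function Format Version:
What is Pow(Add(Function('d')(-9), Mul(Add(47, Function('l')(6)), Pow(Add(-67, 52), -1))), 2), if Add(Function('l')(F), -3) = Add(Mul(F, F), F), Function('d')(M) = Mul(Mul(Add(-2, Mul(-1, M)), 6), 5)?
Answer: Rational(9351364, 225) ≈ 41562.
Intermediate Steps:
Function('d')(M) = Add(-60, Mul(-30, M)) (Function('d')(M) = Mul(Add(-12, Mul(-6, M)), 5) = Add(-60, Mul(-30, M)))
Function('l')(F) = Add(3, F, Pow(F, 2)) (Function('l')(F) = Add(3, Add(Mul(F, F), F)) = Add(3, Add(Pow(F, 2), F)) = Add(3, Add(F, Pow(F, 2))) = Add(3, F, Pow(F, 2)))
Pow(Add(Function('d')(-9), Mul(Add(47, Function('l')(6)), Pow(Add(-67, 52), -1))), 2) = Pow(Add(Add(-60, Mul(-30, -9)), Mul(Add(47, Add(3, 6, Pow(6, 2))), Pow(Add(-67, 52), -1))), 2) = Pow(Add(Add(-60, 270), Mul(Add(47, Add(3, 6, 36)), Pow(-15, -1))), 2) = Pow(Add(210, Mul(Add(47, 45), Rational(-1, 15))), 2) = Pow(Add(210, Mul(92, Rational(-1, 15))), 2) = Pow(Add(210, Rational(-92, 15)), 2) = Pow(Rational(3058, 15), 2) = Rational(9351364, 225)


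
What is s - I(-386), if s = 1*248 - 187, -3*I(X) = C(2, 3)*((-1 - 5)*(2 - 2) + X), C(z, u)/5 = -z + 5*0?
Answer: 4043/3 ≈ 1347.7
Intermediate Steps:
C(z, u) = -5*z (C(z, u) = 5*(-z + 5*0) = 5*(-z + 0) = 5*(-z) = -5*z)
I(X) = 10*X/3 (I(X) = -(-5*2)*((-1 - 5)*(2 - 2) + X)/3 = -(-10)*(-6*0 + X)/3 = -(-10)*(0 + X)/3 = -(-10)*X/3 = 10*X/3)
s = 61 (s = 248 - 187 = 61)
s - I(-386) = 61 - 10*(-386)/3 = 61 - 1*(-3860/3) = 61 + 3860/3 = 4043/3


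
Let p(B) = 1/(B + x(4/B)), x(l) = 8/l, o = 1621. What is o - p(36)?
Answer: 175067/108 ≈ 1621.0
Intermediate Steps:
p(B) = 1/(3*B) (p(B) = 1/(B + 8/((4/B))) = 1/(B + 8*(B/4)) = 1/(B + 2*B) = 1/(3*B))
o - p(36) = 1621 - 1/(3*36) = 1621 - 1*1/108 = 1621 - 1/108 = 175067/108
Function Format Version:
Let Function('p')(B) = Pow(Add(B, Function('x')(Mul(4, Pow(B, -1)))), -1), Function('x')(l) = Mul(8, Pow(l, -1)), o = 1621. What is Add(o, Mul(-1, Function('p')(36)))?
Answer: Rational(175067, 108) ≈ 1621.0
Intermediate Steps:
Function('p')(B) = Mul(Rational(1, 3), Pow(B, -1)) (Function('p')(B) = Pow(Add(B, Mul(8, Pow(Mul(4, Pow(B, -1)), -1))), -1) = Pow(Add(B, Mul(8, Mul(Rational(1, 4), B))), -1) = Pow(Add(B, Mul(2, B)), -1) = Pow(Mul(3, B), -1) = Mul(Rational(1, 3), Pow(B, -1)))
Add(o, Mul(-1, Function('p')(36))) = Add(1621, Mul(-1, Mul(Rational(1, 3), Pow(36, -1)))) = Add(1621, Mul(-1, Mul(Rational(1, 3), Rational(1, 36)))) = Add(1621, Mul(-1, Rational(1, 108))) = Add(1621, Rational(-1, 108)) = Rational(175067, 108)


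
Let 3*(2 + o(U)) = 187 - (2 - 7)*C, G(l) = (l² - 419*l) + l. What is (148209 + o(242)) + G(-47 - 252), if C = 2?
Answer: 1087967/3 ≈ 3.6266e+5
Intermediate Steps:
G(l) = l² - 418*l
o(U) = 191/3 (o(U) = -2 + (187 - (2 - 7)*2)/3 = -2 + (187 - (-5)*2)/3 = -2 + (187 - 1*(-10))/3 = -2 + (187 + 10)/3 = -2 + (⅓)*197 = -2 + 197/3 = 191/3)
(148209 + o(242)) + G(-47 - 252) = (148209 + 191/3) + (-47 - 252)*(-418 + (-47 - 252)) = 444818/3 - 299*(-418 - 299) = 444818/3 - 299*(-717) = 444818/3 + 214383 = 1087967/3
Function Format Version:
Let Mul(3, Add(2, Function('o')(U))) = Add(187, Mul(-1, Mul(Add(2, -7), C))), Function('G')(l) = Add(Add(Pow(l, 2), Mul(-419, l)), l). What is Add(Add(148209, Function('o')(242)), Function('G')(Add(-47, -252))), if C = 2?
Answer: Rational(1087967, 3) ≈ 3.6266e+5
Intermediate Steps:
Function('G')(l) = Add(Pow(l, 2), Mul(-418, l))
Function('o')(U) = Rational(191, 3) (Function('o')(U) = Add(-2, Mul(Rational(1, 3), Add(187, Mul(-1, Mul(Add(2, -7), 2))))) = Add(-2, Mul(Rational(1, 3), Add(187, Mul(-1, Mul(-5, 2))))) = Add(-2, Mul(Rational(1, 3), Add(187, Mul(-1, -10)))) = Add(-2, Mul(Rational(1, 3), Add(187, 10))) = Add(-2, Mul(Rational(1, 3), 197)) = Add(-2, Rational(197, 3)) = Rational(191, 3))
Add(Add(148209, Function('o')(242)), Function('G')(Add(-47, -252))) = Add(Add(148209, Rational(191, 3)), Mul(Add(-47, -252), Add(-418, Add(-47, -252)))) = Add(Rational(444818, 3), Mul(-299, Add(-418, -299))) = Add(Rational(444818, 3), Mul(-299, -717)) = Add(Rational(444818, 3), 214383) = Rational(1087967, 3)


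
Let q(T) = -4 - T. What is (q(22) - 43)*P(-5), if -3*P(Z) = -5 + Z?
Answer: -230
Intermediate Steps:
P(Z) = 5/3 - Z/3 (P(Z) = -(-5 + Z)/3 = 5/3 - Z/3)
(q(22) - 43)*P(-5) = ((-4 - 1*22) - 43)*(5/3 - ⅓*(-5)) = ((-4 - 22) - 43)*(5/3 + 5/3) = (-26 - 43)*(10/3) = -69*10/3 = -230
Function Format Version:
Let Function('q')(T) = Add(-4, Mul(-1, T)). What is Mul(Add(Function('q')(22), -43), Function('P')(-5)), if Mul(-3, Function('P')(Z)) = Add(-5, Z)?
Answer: -230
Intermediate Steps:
Function('P')(Z) = Add(Rational(5, 3), Mul(Rational(-1, 3), Z)) (Function('P')(Z) = Mul(Rational(-1, 3), Add(-5, Z)) = Add(Rational(5, 3), Mul(Rational(-1, 3), Z)))
Mul(Add(Function('q')(22), -43), Function('P')(-5)) = Mul(Add(Add(-4, Mul(-1, 22)), -43), Add(Rational(5, 3), Mul(Rational(-1, 3), -5))) = Mul(Add(Add(-4, -22), -43), Add(Rational(5, 3), Rational(5, 3))) = Mul(Add(-26, -43), Rational(10, 3)) = Mul(-69, Rational(10, 3)) = -230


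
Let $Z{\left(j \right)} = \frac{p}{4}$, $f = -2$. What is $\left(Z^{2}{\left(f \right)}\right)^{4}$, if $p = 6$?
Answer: $\frac{6561}{256} \approx 25.629$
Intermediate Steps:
$Z{\left(j \right)} = \frac{3}{2}$ ($Z{\left(j \right)} = \frac{6}{4} = 6 \cdot \frac{1}{4} = \frac{3}{2}$)
$\left(Z^{2}{\left(f \right)}\right)^{4} = \left(\left(\frac{3}{2}\right)^{2}\right)^{4} = \left(\frac{9}{4}\right)^{4} = \frac{6561}{256}$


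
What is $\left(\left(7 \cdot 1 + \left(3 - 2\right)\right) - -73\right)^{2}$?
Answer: $6561$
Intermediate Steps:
$\left(\left(7 \cdot 1 + \left(3 - 2\right)\right) - -73\right)^{2} = \left(\left(7 + 1\right) + 73\right)^{2} = \left(8 + 73\right)^{2} = 81^{2} = 6561$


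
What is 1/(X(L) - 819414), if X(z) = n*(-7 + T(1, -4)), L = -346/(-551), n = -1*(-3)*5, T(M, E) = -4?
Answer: -1/819579 ≈ -1.2201e-6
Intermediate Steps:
n = 15 (n = 3*5 = 15)
L = 346/551 (L = -346*(-1/551) = 346/551 ≈ 0.62795)
X(z) = -165 (X(z) = 15*(-7 - 4) = 15*(-11) = -165)
1/(X(L) - 819414) = 1/(-165 - 819414) = 1/(-819579) = -1/819579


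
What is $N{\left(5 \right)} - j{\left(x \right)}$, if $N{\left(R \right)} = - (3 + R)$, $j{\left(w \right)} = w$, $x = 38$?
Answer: $-46$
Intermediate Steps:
$N{\left(R \right)} = -3 - R$
$N{\left(5 \right)} - j{\left(x \right)} = \left(-3 - 5\right) - 38 = -8 - 38 = -46$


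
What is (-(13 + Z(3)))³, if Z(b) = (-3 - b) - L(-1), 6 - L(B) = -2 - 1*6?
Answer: 343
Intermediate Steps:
L(B) = 14 (L(B) = 6 - (-2 - 1*6) = 6 - (-2 - 6) = 6 - 1*(-8) = 6 + 8 = 14)
Z(b) = -17 - b (Z(b) = (-3 - b) - 1*14 = (-3 - b) - 14 = -17 - b)
(-(13 + Z(3)))³ = (-(13 + (-17 - 1*3)))³ = (-(13 + (-17 - 3)))³ = (-(13 - 20))³ = (-1*(-7))³ = 7³ = 343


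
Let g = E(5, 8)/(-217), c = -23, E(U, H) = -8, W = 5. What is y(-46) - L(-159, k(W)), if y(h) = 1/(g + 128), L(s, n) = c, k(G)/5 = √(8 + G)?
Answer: 639249/27784 ≈ 23.008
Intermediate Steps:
k(G) = 5*√(8 + G)
g = 8/217 (g = -8/(-217) = -8*(-1/217) = 8/217 ≈ 0.036866)
L(s, n) = -23
y(h) = 217/27784 (y(h) = 1/(8/217 + 128) = 1/(27784/217) = 217/27784)
y(-46) - L(-159, k(W)) = 217/27784 - 1*(-23) = 217/27784 + 23 = 639249/27784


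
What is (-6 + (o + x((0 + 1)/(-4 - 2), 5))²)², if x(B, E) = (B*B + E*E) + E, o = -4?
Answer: 757235857249/1679616 ≈ 4.5084e+5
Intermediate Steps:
x(B, E) = E + B² + E² (x(B, E) = (B² + E²) + E = E + B² + E²)
(-6 + (o + x((0 + 1)/(-4 - 2), 5))²)² = (-6 + (-4 + (5 + ((0 + 1)/(-4 - 2))² + 5²))²)² = (-6 + (-4 + (5 + (1/(-6))² + 25))²)² = (-6 + (-4 + (5 + (1*(-⅙))² + 25))²)² = (-6 + (-4 + (5 + (-⅙)² + 25))²)² = (-6 + (-4 + (5 + 1/36 + 25))²)² = (-6 + (-4 + 1081/36)²)² = (-6 + (937/36)²)² = (-6 + 877969/1296)² = (870193/1296)² = 757235857249/1679616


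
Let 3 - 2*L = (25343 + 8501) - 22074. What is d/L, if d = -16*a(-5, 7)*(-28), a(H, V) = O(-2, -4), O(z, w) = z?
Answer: 256/1681 ≈ 0.15229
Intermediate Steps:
a(H, V) = -2
L = -11767/2 (L = 3/2 - ((25343 + 8501) - 22074)/2 = 3/2 - (33844 - 22074)/2 = 3/2 - ½*11770 = 3/2 - 5885 = -11767/2 ≈ -5883.5)
d = -896 (d = -16*(-2)*(-28) = 32*(-28) = -896)
d/L = -896/(-11767/2) = -896*(-2/11767) = 256/1681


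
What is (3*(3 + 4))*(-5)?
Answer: -105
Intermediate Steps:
(3*(3 + 4))*(-5) = (3*7)*(-5) = 21*(-5) = -105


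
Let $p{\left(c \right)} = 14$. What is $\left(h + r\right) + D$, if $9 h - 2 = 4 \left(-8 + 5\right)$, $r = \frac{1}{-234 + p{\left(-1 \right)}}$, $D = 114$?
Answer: $\frac{223511}{1980} \approx 112.88$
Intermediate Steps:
$r = - \frac{1}{220}$ ($r = \frac{1}{-234 + 14} = \frac{1}{-220} = - \frac{1}{220} \approx -0.0045455$)
$h = - \frac{10}{9}$ ($h = \frac{2}{9} + \frac{4 \left(-8 + 5\right)}{9} = \frac{2}{9} + \frac{4 \left(-3\right)}{9} = \frac{2}{9} + \frac{1}{9} \left(-12\right) = \frac{2}{9} - \frac{4}{3} = - \frac{10}{9} \approx -1.1111$)
$\left(h + r\right) + D = \left(- \frac{10}{9} - \frac{1}{220}\right) + 114 = - \frac{2209}{1980} + 114 = \frac{223511}{1980}$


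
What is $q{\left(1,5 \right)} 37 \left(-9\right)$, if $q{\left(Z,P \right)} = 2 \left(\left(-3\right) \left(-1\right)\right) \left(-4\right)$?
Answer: $7992$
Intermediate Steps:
$q{\left(Z,P \right)} = -24$ ($q{\left(Z,P \right)} = 2 \cdot 3 \left(-4\right) = 6 \left(-4\right) = -24$)
$q{\left(1,5 \right)} 37 \left(-9\right) = \left(-24\right) 37 \left(-9\right) = \left(-888\right) \left(-9\right) = 7992$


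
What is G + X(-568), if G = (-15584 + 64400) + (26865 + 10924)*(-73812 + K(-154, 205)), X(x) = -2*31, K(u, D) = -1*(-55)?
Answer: -2787154519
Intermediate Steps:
K(u, D) = 55
X(x) = -62
G = -2787154457 (G = (-15584 + 64400) + (26865 + 10924)*(-73812 + 55) = 48816 + 37789*(-73757) = 48816 - 2787203273 = -2787154457)
G + X(-568) = -2787154457 - 62 = -2787154519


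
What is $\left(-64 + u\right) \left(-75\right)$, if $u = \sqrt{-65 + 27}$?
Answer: $4800 - 75 i \sqrt{38} \approx 4800.0 - 462.33 i$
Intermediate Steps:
$u = i \sqrt{38}$ ($u = \sqrt{-38} = i \sqrt{38} \approx 6.1644 i$)
$\left(-64 + u\right) \left(-75\right) = \left(-64 + i \sqrt{38}\right) \left(-75\right) = 4800 - 75 i \sqrt{38}$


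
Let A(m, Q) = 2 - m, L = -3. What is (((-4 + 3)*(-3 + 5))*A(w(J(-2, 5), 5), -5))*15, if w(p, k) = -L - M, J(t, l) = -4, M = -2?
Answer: 90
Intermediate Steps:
w(p, k) = 5 (w(p, k) = -1*(-3) - 1*(-2) = 3 + 2 = 5)
(((-4 + 3)*(-3 + 5))*A(w(J(-2, 5), 5), -5))*15 = (((-4 + 3)*(-3 + 5))*(2 - 1*5))*15 = ((-1*2)*(2 - 5))*15 = -2*(-3)*15 = 6*15 = 90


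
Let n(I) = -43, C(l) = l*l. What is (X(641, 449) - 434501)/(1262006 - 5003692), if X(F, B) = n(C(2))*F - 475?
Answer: 462539/3741686 ≈ 0.12362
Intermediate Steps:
C(l) = l²
X(F, B) = -475 - 43*F (X(F, B) = -43*F - 475 = -475 - 43*F)
(X(641, 449) - 434501)/(1262006 - 5003692) = ((-475 - 43*641) - 434501)/(1262006 - 5003692) = ((-475 - 27563) - 434501)/(-3741686) = (-28038 - 434501)*(-1/3741686) = -462539*(-1/3741686) = 462539/3741686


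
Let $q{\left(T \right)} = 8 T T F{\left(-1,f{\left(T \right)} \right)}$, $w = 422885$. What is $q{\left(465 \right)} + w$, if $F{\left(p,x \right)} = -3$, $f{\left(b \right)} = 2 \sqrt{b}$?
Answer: $-4766515$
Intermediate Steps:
$q{\left(T \right)} = - 24 T^{2}$ ($q{\left(T \right)} = 8 T T \left(-3\right) = 8 T^{2} \left(-3\right) = - 24 T^{2}$)
$q{\left(465 \right)} + w = - 24 \cdot 465^{2} + 422885 = \left(-24\right) 216225 + 422885 = -5189400 + 422885 = -4766515$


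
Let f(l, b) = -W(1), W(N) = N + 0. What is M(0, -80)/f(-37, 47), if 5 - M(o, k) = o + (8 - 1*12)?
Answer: -9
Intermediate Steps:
W(N) = N
f(l, b) = -1 (f(l, b) = -1*1 = -1)
M(o, k) = 9 - o (M(o, k) = 5 - (o + (8 - 1*12)) = 5 - (o + (8 - 12)) = 5 - (o - 4) = 5 - (-4 + o) = 5 + (4 - o) = 9 - o)
M(0, -80)/f(-37, 47) = (9 - 1*0)/(-1) = (9 + 0)*(-1) = 9*(-1) = -9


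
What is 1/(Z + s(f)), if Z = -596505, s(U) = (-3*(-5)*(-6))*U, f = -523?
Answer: -1/549435 ≈ -1.8201e-6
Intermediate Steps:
s(U) = -90*U (s(U) = (15*(-6))*U = -90*U)
1/(Z + s(f)) = 1/(-596505 - 90*(-523)) = 1/(-596505 + 47070) = 1/(-549435) = -1/549435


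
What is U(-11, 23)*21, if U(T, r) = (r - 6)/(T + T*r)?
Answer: -119/88 ≈ -1.3523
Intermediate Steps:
U(T, r) = (-6 + r)/(T + T*r)
U(-11, 23)*21 = ((-6 + 23)/((-11)*(1 + 23)))*21 = -1/11*17/24*21 = -1/11*1/24*17*21 = -17/264*21 = -119/88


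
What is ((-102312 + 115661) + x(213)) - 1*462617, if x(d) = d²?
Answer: -403899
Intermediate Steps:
((-102312 + 115661) + x(213)) - 1*462617 = ((-102312 + 115661) + 213²) - 1*462617 = (13349 + 45369) - 462617 = 58718 - 462617 = -403899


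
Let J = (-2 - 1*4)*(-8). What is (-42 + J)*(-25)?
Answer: -150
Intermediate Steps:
J = 48 (J = (-2 - 4)*(-8) = -6*(-8) = 48)
(-42 + J)*(-25) = (-42 + 48)*(-25) = 6*(-25) = -150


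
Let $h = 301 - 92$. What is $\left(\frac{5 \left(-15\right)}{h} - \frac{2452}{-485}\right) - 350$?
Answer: $- \frac{35001657}{101365} \approx -345.3$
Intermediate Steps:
$h = 209$ ($h = 301 - 92 = 209$)
$\left(\frac{5 \left(-15\right)}{h} - \frac{2452}{-485}\right) - 350 = \left(\frac{5 \left(-15\right)}{209} - \frac{2452}{-485}\right) - 350 = \left(\left(-75\right) \frac{1}{209} - - \frac{2452}{485}\right) - 350 = \left(- \frac{75}{209} + \frac{2452}{485}\right) - 350 = \frac{476093}{101365} - 350 = - \frac{35001657}{101365}$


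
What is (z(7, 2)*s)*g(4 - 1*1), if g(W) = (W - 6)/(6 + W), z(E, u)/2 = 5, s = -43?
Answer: 430/3 ≈ 143.33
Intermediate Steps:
z(E, u) = 10 (z(E, u) = 2*5 = 10)
g(W) = (-6 + W)/(6 + W)
(z(7, 2)*s)*g(4 - 1*1) = (10*(-43))*((-6 + (4 - 1*1))/(6 + (4 - 1*1))) = -430*(-6 + (4 - 1))/(6 + (4 - 1)) = -430*(-6 + 3)/(6 + 3) = -430*(-3)/9 = -430*(-⅓) = 430/3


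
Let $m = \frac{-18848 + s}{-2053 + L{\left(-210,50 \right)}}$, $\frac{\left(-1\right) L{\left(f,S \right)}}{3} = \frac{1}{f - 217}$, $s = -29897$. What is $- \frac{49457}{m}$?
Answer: $- \frac{43355390996}{20814115} \approx -2083.0$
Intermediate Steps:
$L{\left(f,S \right)} = - \frac{3}{-217 + f}$ ($L{\left(f,S \right)} = - \frac{3}{f - 217} = - \frac{3}{-217 + f}$)
$m = \frac{20814115}{876628}$ ($m = \frac{-18848 - 29897}{-2053 - \frac{3}{-217 - 210}} = - \frac{48745}{-2053 - \frac{3}{-427}} = - \frac{48745}{-2053 - - \frac{3}{427}} = - \frac{48745}{-2053 + \frac{3}{427}} = - \frac{48745}{- \frac{876628}{427}} = \left(-48745\right) \left(- \frac{427}{876628}\right) = \frac{20814115}{876628} \approx 23.743$)
$- \frac{49457}{m} = - \frac{49457}{\frac{20814115}{876628}} = \left(-49457\right) \frac{876628}{20814115} = - \frac{43355390996}{20814115}$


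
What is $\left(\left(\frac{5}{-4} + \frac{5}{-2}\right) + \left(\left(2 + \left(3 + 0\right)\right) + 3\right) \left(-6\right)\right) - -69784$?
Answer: $\frac{278929}{4} \approx 69732.0$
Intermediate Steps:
$\left(\left(\frac{5}{-4} + \frac{5}{-2}\right) + \left(\left(2 + \left(3 + 0\right)\right) + 3\right) \left(-6\right)\right) - -69784 = \left(\left(5 \left(- \frac{1}{4}\right) + 5 \left(- \frac{1}{2}\right)\right) + \left(\left(2 + 3\right) + 3\right) \left(-6\right)\right) + 69784 = \left(\left(- \frac{5}{4} - \frac{5}{2}\right) + \left(5 + 3\right) \left(-6\right)\right) + 69784 = \left(- \frac{15}{4} + 8 \left(-6\right)\right) + 69784 = \left(- \frac{15}{4} - 48\right) + 69784 = - \frac{207}{4} + 69784 = \frac{278929}{4}$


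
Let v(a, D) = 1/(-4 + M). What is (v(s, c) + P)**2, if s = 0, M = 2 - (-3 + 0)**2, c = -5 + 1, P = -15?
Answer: 27556/121 ≈ 227.74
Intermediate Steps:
c = -4
M = -7 (M = 2 - 1*(-3)**2 = 2 - 1*9 = 2 - 9 = -7)
v(a, D) = -1/11 (v(a, D) = 1/(-4 - 7) = 1/(-11) = -1/11)
(v(s, c) + P)**2 = (-1/11 - 15)**2 = (-166/11)**2 = 27556/121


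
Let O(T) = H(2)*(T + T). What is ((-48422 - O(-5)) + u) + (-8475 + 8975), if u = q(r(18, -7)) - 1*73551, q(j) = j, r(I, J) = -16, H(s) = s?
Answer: -121469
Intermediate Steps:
O(T) = 4*T (O(T) = 2*(T + T) = 2*(2*T) = 4*T)
u = -73567 (u = -16 - 1*73551 = -16 - 73551 = -73567)
((-48422 - O(-5)) + u) + (-8475 + 8975) = ((-48422 - 4*(-5)) - 73567) + (-8475 + 8975) = ((-48422 - 1*(-20)) - 73567) + 500 = ((-48422 + 20) - 73567) + 500 = (-48402 - 73567) + 500 = -121969 + 500 = -121469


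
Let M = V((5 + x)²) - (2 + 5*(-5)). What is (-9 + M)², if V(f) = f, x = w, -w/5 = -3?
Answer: 171396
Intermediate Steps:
w = 15 (w = -5*(-3) = 15)
x = 15
M = 423 (M = (5 + 15)² - (2 + 5*(-5)) = 20² - (2 - 25) = 400 - 1*(-23) = 400 + 23 = 423)
(-9 + M)² = (-9 + 423)² = 414² = 171396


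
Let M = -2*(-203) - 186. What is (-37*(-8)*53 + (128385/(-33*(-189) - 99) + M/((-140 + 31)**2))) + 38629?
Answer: 440291701419/8102842 ≈ 54338.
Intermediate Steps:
M = 220 (M = 406 - 186 = 220)
(-37*(-8)*53 + (128385/(-33*(-189) - 99) + M/((-140 + 31)**2))) + 38629 = (-37*(-8)*53 + (128385/(-33*(-189) - 99) + 220/((-140 + 31)**2))) + 38629 = (296*53 + (128385/(6237 - 99) + 220/((-109)**2))) + 38629 = (15688 + (128385/6138 + 220/11881)) + 38629 = (15688 + (128385*(1/6138) + 220*(1/11881))) + 38629 = (15688 + (14265/682 + 220/11881)) + 38629 = (15688 + 169632505/8102842) + 38629 = 127287017801/8102842 + 38629 = 440291701419/8102842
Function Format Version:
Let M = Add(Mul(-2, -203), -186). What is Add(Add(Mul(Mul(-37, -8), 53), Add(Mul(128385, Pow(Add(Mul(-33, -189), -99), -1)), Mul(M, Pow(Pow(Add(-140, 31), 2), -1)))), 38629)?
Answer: Rational(440291701419, 8102842) ≈ 54338.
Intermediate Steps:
M = 220 (M = Add(406, -186) = 220)
Add(Add(Mul(Mul(-37, -8), 53), Add(Mul(128385, Pow(Add(Mul(-33, -189), -99), -1)), Mul(M, Pow(Pow(Add(-140, 31), 2), -1)))), 38629) = Add(Add(Mul(Mul(-37, -8), 53), Add(Mul(128385, Pow(Add(Mul(-33, -189), -99), -1)), Mul(220, Pow(Pow(Add(-140, 31), 2), -1)))), 38629) = Add(Add(Mul(296, 53), Add(Mul(128385, Pow(Add(6237, -99), -1)), Mul(220, Pow(Pow(-109, 2), -1)))), 38629) = Add(Add(15688, Add(Mul(128385, Pow(6138, -1)), Mul(220, Pow(11881, -1)))), 38629) = Add(Add(15688, Add(Mul(128385, Rational(1, 6138)), Mul(220, Rational(1, 11881)))), 38629) = Add(Add(15688, Add(Rational(14265, 682), Rational(220, 11881))), 38629) = Add(Add(15688, Rational(169632505, 8102842)), 38629) = Add(Rational(127287017801, 8102842), 38629) = Rational(440291701419, 8102842)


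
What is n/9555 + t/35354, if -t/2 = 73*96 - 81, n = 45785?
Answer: 148630792/33780747 ≈ 4.3999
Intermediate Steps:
t = -13854 (t = -2*(73*96 - 81) = -2*(7008 - 81) = -2*6927 = -13854)
n/9555 + t/35354 = 45785/9555 - 13854/35354 = 45785*(1/9555) - 13854*1/35354 = 9157/1911 - 6927/17677 = 148630792/33780747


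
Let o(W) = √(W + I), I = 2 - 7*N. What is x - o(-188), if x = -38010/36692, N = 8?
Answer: -19005/18346 - 11*I*√2 ≈ -1.0359 - 15.556*I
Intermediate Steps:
I = -54 (I = 2 - 7*8 = 2 - 56 = -54)
x = -19005/18346 (x = -38010*1/36692 = -19005/18346 ≈ -1.0359)
o(W) = √(-54 + W) (o(W) = √(W - 54) = √(-54 + W))
x - o(-188) = -19005/18346 - √(-54 - 188) = -19005/18346 - √(-242) = -19005/18346 - 11*I*√2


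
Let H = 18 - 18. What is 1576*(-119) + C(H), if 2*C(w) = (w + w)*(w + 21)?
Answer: -187544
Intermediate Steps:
H = 0
C(w) = w*(21 + w) (C(w) = ((w + w)*(w + 21))/2 = ((2*w)*(21 + w))/2 = (2*w*(21 + w))/2 = w*(21 + w))
1576*(-119) + C(H) = 1576*(-119) + 0*(21 + 0) = -187544 + 0*21 = -187544 + 0 = -187544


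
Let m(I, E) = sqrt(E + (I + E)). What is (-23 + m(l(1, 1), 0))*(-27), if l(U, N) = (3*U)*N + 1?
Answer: 567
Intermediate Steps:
l(U, N) = 1 + 3*N*U (l(U, N) = 3*N*U + 1 = 1 + 3*N*U)
m(I, E) = sqrt(I + 2*E) (m(I, E) = sqrt(E + (E + I)) = sqrt(I + 2*E))
(-23 + m(l(1, 1), 0))*(-27) = (-23 + sqrt((1 + 3*1*1) + 2*0))*(-27) = (-23 + sqrt((1 + 3) + 0))*(-27) = (-23 + sqrt(4 + 0))*(-27) = (-23 + sqrt(4))*(-27) = (-23 + 2)*(-27) = -21*(-27) = 567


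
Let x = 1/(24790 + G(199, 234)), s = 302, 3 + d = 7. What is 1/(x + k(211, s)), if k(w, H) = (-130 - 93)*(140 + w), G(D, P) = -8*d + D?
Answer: -24957/1953459260 ≈ -1.2776e-5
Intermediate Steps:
d = 4 (d = -3 + 7 = 4)
G(D, P) = -32 + D (G(D, P) = -8*4 + D = -32 + D)
k(w, H) = -31220 - 223*w (k(w, H) = -223*(140 + w) = -31220 - 223*w)
x = 1/24957 (x = 1/(24790 + (-32 + 199)) = 1/(24790 + 167) = 1/24957 ≈ 4.0069e-5)
1/(x + k(211, s)) = 1/(1/24957 + (-31220 - 223*211)) = 1/(1/24957 + (-31220 - 47053)) = 1/(1/24957 - 78273) = 1/(-1953459260/24957) = -24957/1953459260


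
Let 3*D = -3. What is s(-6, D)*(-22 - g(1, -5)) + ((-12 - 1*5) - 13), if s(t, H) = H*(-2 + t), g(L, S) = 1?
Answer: -214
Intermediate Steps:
D = -1 (D = (⅓)*(-3) = -1)
s(-6, D)*(-22 - g(1, -5)) + ((-12 - 1*5) - 13) = (-(-2 - 6))*(-22 - 1*1) + ((-12 - 1*5) - 13) = (-1*(-8))*(-22 - 1) + ((-12 - 5) - 13) = 8*(-23) + (-17 - 13) = -184 - 30 = -214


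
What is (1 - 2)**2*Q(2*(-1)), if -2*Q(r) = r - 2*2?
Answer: 3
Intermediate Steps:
Q(r) = 2 - r/2 (Q(r) = -(r - 2*2)/2 = -(r - 4)/2 = -(-4 + r)/2 = 2 - r/2)
(1 - 2)**2*Q(2*(-1)) = (1 - 2)**2*(2 - (-1)) = (-1)**2*(2 - 1/2*(-2)) = 1*(2 + 1) = 1*3 = 3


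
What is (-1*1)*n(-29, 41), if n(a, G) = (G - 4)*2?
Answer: -74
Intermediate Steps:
n(a, G) = -8 + 2*G (n(a, G) = (-4 + G)*2 = -8 + 2*G)
(-1*1)*n(-29, 41) = (-1*1)*(-8 + 2*41) = -(-8 + 82) = -1*74 = -74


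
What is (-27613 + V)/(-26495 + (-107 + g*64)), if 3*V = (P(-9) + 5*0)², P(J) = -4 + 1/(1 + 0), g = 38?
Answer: 2761/2417 ≈ 1.1423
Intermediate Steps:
P(J) = -3 (P(J) = -4 + 1/1 = -4 + 1 = -3)
V = 3 (V = (-3 + 5*0)²/3 = (-3 + 0)²/3 = (⅓)*(-3)² = (⅓)*9 = 3)
(-27613 + V)/(-26495 + (-107 + g*64)) = (-27613 + 3)/(-26495 + (-107 + 38*64)) = -27610/(-26495 + (-107 + 2432)) = -27610/(-26495 + 2325) = -27610/(-24170) = -27610*(-1/24170) = 2761/2417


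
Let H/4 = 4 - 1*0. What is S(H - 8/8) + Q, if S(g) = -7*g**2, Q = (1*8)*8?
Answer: -1511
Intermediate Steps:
H = 16 (H = 4*(4 - 1*0) = 4*(4 + 0) = 4*4 = 16)
Q = 64 (Q = 8*8 = 64)
S(H - 8/8) + Q = -7*(16 - 8/8)**2 + 64 = -7*(16 - 8*1/8)**2 + 64 = -7*(16 - 1)**2 + 64 = -7*15**2 + 64 = -7*225 + 64 = -1575 + 64 = -1511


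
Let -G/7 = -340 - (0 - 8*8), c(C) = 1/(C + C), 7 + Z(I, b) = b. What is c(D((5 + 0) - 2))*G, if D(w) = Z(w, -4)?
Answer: -966/11 ≈ -87.818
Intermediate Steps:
Z(I, b) = -7 + b
D(w) = -11 (D(w) = -7 - 4 = -11)
c(C) = 1/(2*C)
G = 1932 (G = -7*(-340 - (0 - 8*8)) = -7*(-340 - (0 - 64)) = -7*(-340 - 1*(-64)) = -7*(-340 + 64) = -7*(-276) = 1932)
c(D((5 + 0) - 2))*G = ((½)/(-11))*1932 = ((½)*(-1/11))*1932 = -1/22*1932 = -966/11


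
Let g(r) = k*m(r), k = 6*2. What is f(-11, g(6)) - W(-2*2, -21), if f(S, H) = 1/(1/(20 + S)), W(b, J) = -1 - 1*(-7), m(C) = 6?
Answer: 3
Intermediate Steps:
k = 12
g(r) = 72 (g(r) = 12*6 = 72)
W(b, J) = 6 (W(b, J) = -1 + 7 = 6)
f(S, H) = 20 + S
f(-11, g(6)) - W(-2*2, -21) = (20 - 11) - 1*6 = 9 - 6 = 3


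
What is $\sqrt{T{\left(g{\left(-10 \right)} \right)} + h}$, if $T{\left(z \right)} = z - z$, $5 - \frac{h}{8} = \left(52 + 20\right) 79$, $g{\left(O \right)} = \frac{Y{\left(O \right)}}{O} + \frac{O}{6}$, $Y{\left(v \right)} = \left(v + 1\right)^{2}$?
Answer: $2 i \sqrt{11366} \approx 213.22 i$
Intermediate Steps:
$Y{\left(v \right)} = \left(1 + v\right)^{2}$
$g{\left(O \right)} = \frac{O}{6} + \frac{\left(1 + O\right)^{2}}{O}$ ($g{\left(O \right)} = \frac{\left(1 + O\right)^{2}}{O} + \frac{O}{6} = \frac{O}{6} + \frac{\left(1 + O\right)^{2}}{O}$)
$h = -45464$ ($h = 40 - 8 \left(52 + 20\right) 79 = 40 - 8 \cdot 72 \cdot 79 = 40 - 45504 = -45464$)
$T{\left(z \right)} = 0$
$\sqrt{T{\left(g{\left(-10 \right)} \right)} + h} = \sqrt{0 - 45464} = \sqrt{-45464} = 2 i \sqrt{11366}$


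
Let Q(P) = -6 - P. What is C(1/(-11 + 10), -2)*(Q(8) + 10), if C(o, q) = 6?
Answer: -24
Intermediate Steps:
C(1/(-11 + 10), -2)*(Q(8) + 10) = 6*((-6 - 1*8) + 10) = 6*((-6 - 8) + 10) = 6*(-14 + 10) = 6*(-4) = -24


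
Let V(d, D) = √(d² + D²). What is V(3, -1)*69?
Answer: 69*√10 ≈ 218.20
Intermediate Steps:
V(d, D) = √(D² + d²)
V(3, -1)*69 = √((-1)² + 3²)*69 = √(1 + 9)*69 = √10*69 = 69*√10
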